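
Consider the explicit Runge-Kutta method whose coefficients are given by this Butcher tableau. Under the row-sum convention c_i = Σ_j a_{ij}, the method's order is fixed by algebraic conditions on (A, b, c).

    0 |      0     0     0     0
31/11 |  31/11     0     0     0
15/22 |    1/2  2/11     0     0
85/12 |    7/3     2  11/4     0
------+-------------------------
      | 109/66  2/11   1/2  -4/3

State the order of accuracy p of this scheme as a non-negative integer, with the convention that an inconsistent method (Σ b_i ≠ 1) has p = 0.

b = (109/66, 2/11, 1/2, -4/3)
c = (0, 31/11, 15/22, 85/12)
Ac = (0, 0, 62/121, 661/88)
Σ b_i: 109/66·1 + 2/11·1 + 1/2·1 + (-4/3)·1 = 1 ✓
b·c: 2/11·31/11 + 1/2·15/22 + (-4/3)·85/12 = -37423/4356 ≠ 1/2 ⇒ order 1.

1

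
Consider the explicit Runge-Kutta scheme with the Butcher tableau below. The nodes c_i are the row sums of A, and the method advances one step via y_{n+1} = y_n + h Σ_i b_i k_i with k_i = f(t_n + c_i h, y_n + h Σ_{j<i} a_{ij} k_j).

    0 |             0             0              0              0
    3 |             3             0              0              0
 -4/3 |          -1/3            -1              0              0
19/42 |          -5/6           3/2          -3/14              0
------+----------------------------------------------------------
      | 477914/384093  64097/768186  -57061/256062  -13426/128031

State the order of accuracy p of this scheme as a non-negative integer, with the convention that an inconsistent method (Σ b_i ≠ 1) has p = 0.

3

b = (477914/384093, 64097/768186, -57061/256062, -13426/128031)
c = (0, 3, -4/3, 19/42)
Ac = (0, 0, -3, 67/14)
Σ b_i: 477914/384093·1 + 64097/768186·1 + (-57061/256062)·1 + (-13426/128031)·1 = 1 ✓
b·c: 64097/768186·3 + (-57061/256062)·(-4/3) + (-13426/128031)·19/42 = 1/2 ✓
b·c²: 64097/768186·9 + (-57061/256062)·16/9 + (-13426/128031)·361/1764 = 1/3 ✓
b·Ac: (-57061/256062)·(-3) + (-13426/128031)·67/14 = 1/6 ✓
b·c³: 64097/768186·27 + (-57061/256062)·(-64/27) + (-13426/128031)·6859/74088 = 89414989/32263812 ≠ 1/4 ⇒ order 3.
b·(c∘Ac): (-57061/256062)·4 + (-13426/128031)·1273/588 = -859133/768186 ≠ 1/8
b·Ac²: (-57061/256062)·(-9) + (-13426/128031)·551/42 = 483829/768186 ≠ 1/12
b·A²c: (-13426/128031)·9/14 = -2877/42677 ≠ 1/24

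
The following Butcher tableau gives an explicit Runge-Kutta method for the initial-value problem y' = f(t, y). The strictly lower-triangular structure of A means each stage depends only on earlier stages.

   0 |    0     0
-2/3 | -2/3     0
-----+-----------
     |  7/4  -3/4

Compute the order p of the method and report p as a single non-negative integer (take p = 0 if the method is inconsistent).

2

b = (7/4, -3/4)
c = (0, -2/3)
Σ b_i: 7/4·1 + (-3/4)·1 = 1 ✓
b·c: (-3/4)·(-2/3) = 1/2 ✓; 2 stages ⇒ order 2.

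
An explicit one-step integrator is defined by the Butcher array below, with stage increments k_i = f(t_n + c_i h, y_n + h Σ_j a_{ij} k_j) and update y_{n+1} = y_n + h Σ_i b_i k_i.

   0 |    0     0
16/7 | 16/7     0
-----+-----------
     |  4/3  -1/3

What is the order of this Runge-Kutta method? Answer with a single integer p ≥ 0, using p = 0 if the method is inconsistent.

1

b = (4/3, -1/3)
c = (0, 16/7)
Σ b_i: 4/3·1 + (-1/3)·1 = 1 ✓
b·c: (-1/3)·16/7 = -16/21 ≠ 1/2 ⇒ order 1.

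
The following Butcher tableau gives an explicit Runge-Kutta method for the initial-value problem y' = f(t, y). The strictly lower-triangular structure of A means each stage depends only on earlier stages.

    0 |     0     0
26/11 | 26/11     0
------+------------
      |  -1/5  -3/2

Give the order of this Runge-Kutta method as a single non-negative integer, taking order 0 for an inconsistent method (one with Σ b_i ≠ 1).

b = (-1/5, -3/2)
c = (0, 26/11)
Σ b_i: (-1/5)·1 + (-3/2)·1 = -17/10 ≠ 1 ⇒ order 0.

0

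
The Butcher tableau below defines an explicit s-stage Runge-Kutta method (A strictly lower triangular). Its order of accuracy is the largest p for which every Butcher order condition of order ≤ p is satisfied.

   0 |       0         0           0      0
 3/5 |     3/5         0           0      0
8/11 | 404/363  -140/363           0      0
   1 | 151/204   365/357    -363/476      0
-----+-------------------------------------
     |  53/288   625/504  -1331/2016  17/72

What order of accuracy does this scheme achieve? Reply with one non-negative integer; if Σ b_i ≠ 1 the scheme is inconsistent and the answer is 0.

b = (53/288, 625/504, -1331/2016, 17/72)
c = (0, 3/5, 8/11, 1)
Ac = (0, 0, -28/121, 1/17)
Σ b_i: 53/288·1 + 625/504·1 + (-1331/2016)·1 + 17/72·1 = 1 ✓
b·c: 625/504·3/5 + (-1331/2016)·8/11 + 17/72·1 = 1/2 ✓
b·c²: 625/504·9/25 + (-1331/2016)·64/121 + 17/72·1 = 1/3 ✓
b·Ac: (-1331/2016)·(-28/121) + 17/72·1/17 = 1/6 ✓
b·c³: 625/504·27/125 + (-1331/2016)·512/1331 + 17/72·1 = 1/4 ✓
b·(c∘Ac): (-1331/2016)·(-224/1331) + 17/72·1/17 = 1/8 ✓
b·Ac²: (-1331/2016)·(-84/605) + 17/72·(-3/85) = 1/12 ✓
b·A²c: 17/72·3/17 = 1/24 ✓; 4 stages ⇒ order 4.

4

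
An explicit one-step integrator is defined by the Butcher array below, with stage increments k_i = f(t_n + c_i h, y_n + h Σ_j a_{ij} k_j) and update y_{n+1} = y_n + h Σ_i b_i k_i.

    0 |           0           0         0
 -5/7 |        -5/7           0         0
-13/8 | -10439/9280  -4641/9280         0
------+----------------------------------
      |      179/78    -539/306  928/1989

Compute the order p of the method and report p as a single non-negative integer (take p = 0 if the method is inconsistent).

3

b = (179/78, -539/306, 928/1989)
c = (0, -5/7, -13/8)
Ac = (0, 0, 663/1856)
Σ b_i: 179/78·1 + (-539/306)·1 + 928/1989·1 = 1 ✓
b·c: (-539/306)·(-5/7) + 928/1989·(-13/8) = 1/2 ✓
b·c²: (-539/306)·25/49 + 928/1989·169/64 = 1/3 ✓
b·Ac: 928/1989·663/1856 = 1/6 ✓; 3 stages ⇒ order 3.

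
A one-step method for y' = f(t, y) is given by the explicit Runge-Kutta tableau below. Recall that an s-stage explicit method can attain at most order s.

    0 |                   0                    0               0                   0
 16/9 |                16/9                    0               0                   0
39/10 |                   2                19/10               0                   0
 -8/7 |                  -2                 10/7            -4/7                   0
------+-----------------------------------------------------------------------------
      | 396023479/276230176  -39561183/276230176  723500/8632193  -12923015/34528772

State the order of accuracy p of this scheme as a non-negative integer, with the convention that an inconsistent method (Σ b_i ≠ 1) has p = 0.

3

b = (396023479/276230176, -39561183/276230176, 723500/8632193, -12923015/34528772)
c = (0, 16/9, 39/10, -8/7)
Ac = (0, 0, 152/45, 14/45)
Σ b_i: 396023479/276230176·1 + (-39561183/276230176)·1 + 723500/8632193·1 + (-12923015/34528772)·1 = 1 ✓
b·c: (-39561183/276230176)·16/9 + 723500/8632193·39/10 + (-12923015/34528772)·(-8/7) = 1/2 ✓
b·c²: (-39561183/276230176)·256/81 + 723500/8632193·1521/100 + (-12923015/34528772)·64/49 = 1/3 ✓
b·Ac: 723500/8632193·152/45 + (-12923015/34528772)·14/45 = 1/6 ✓
b·c³: (-39561183/276230176)·4096/729 + 723500/8632193·59319/1000 + (-12923015/34528772)·(-512/343) = 15419984029/3262968954 ≠ 1/4 ⇒ order 3.
b·(c∘Ac): 723500/8632193·988/75 + (-12923015/34528772)·(-16/45) = 96116572/77689737 ≠ 1/8
b·Ac²: 723500/8632193·2432/405 + (-12923015/34528772)·(-59201/14175) = 9632311343/4661384220 ≠ 1/12
b·A²c: (-12923015/34528772)·(-608/315) = 56122808/77689737 ≠ 1/24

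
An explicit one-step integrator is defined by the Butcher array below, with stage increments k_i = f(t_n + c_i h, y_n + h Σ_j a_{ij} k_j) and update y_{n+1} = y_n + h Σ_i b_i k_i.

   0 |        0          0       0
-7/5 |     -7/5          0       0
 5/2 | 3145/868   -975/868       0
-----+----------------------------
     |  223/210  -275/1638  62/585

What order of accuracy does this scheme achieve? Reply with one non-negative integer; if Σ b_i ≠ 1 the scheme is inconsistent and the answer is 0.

3

b = (223/210, -275/1638, 62/585)
c = (0, -7/5, 5/2)
Ac = (0, 0, 195/124)
Σ b_i: 223/210·1 + (-275/1638)·1 + 62/585·1 = 1 ✓
b·c: (-275/1638)·(-7/5) + 62/585·5/2 = 1/2 ✓
b·c²: (-275/1638)·49/25 + 62/585·25/4 = 1/3 ✓
b·Ac: 62/585·195/124 = 1/6 ✓; 3 stages ⇒ order 3.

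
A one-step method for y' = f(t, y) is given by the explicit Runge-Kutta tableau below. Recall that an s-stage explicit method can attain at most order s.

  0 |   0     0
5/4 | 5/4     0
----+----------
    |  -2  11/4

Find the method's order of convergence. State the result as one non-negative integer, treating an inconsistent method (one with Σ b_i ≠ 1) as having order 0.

0

b = (-2, 11/4)
c = (0, 5/4)
Σ b_i: (-2)·1 + 11/4·1 = 3/4 ≠ 1 ⇒ order 0.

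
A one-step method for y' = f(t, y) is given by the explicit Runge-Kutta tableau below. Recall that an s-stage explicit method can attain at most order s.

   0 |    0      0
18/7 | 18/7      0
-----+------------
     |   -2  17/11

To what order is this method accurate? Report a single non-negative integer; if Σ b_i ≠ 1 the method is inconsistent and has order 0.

0

b = (-2, 17/11)
c = (0, 18/7)
Σ b_i: (-2)·1 + 17/11·1 = -5/11 ≠ 1 ⇒ order 0.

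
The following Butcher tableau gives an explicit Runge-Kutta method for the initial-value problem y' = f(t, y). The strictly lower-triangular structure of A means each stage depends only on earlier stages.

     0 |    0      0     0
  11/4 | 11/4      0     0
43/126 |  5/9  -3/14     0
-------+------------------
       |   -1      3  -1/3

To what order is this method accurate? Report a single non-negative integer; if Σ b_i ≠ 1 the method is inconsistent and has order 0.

0

b = (-1, 3, -1/3)
c = (0, 11/4, 43/126)
Ac = (0, 0, -33/56)
Σ b_i: (-1)·1 + 3·1 + (-1/3)·1 = 5/3 ≠ 1 ⇒ order 0.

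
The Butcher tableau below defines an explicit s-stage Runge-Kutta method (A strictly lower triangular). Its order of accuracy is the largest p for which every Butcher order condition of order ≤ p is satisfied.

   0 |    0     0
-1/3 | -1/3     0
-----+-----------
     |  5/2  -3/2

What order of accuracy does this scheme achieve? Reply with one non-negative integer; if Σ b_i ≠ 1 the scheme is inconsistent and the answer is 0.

b = (5/2, -3/2)
c = (0, -1/3)
Σ b_i: 5/2·1 + (-3/2)·1 = 1 ✓
b·c: (-3/2)·(-1/3) = 1/2 ✓; 2 stages ⇒ order 2.

2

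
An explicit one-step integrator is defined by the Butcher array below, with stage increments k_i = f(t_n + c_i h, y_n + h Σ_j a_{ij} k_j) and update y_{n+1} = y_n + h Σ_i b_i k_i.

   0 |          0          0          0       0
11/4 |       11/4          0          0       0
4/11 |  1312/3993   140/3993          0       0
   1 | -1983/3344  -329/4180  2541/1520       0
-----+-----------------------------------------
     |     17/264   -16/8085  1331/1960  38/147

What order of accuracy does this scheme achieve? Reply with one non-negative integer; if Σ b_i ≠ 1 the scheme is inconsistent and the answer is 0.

b = (17/264, -16/8085, 1331/1960, 38/147)
c = (0, 11/4, 4/11, 1)
Ac = (0, 0, 35/363, 119/304)
Σ b_i: 17/264·1 + (-16/8085)·1 + 1331/1960·1 + 38/147·1 = 1 ✓
b·c: (-16/8085)·11/4 + 1331/1960·4/11 + 38/147·1 = 1/2 ✓
b·c²: (-16/8085)·121/16 + 1331/1960·16/121 + 38/147·1 = 1/3 ✓
b·Ac: 1331/1960·35/363 + 38/147·119/304 = 1/6 ✓
b·c³: (-16/8085)·1331/64 + 1331/1960·64/1331 + 38/147·1 = 1/4 ✓
b·(c∘Ac): 1331/1960·140/3993 + 38/147·119/304 = 1/8 ✓
b·Ac²: 1331/1960·35/132 + 38/147·(-455/1216) = 1/12 ✓
b·A²c: 38/147·49/304 = 1/24 ✓; 4 stages ⇒ order 4.

4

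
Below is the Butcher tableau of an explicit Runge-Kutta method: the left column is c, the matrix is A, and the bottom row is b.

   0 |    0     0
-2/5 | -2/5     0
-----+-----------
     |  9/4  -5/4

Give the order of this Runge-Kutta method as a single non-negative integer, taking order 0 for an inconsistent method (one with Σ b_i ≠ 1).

b = (9/4, -5/4)
c = (0, -2/5)
Σ b_i: 9/4·1 + (-5/4)·1 = 1 ✓
b·c: (-5/4)·(-2/5) = 1/2 ✓; 2 stages ⇒ order 2.

2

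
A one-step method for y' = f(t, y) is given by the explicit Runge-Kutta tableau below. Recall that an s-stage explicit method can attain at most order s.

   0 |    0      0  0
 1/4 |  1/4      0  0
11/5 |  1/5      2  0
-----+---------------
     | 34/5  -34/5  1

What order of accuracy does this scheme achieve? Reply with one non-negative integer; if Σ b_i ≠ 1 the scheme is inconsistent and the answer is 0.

2

b = (34/5, -34/5, 1)
c = (0, 1/4, 11/5)
Ac = (0, 0, 1/2)
Σ b_i: 34/5·1 + (-34/5)·1 + 1·1 = 1 ✓
b·c: (-34/5)·1/4 + 1·11/5 = 1/2 ✓
b·c²: (-34/5)·1/16 + 1·121/25 = 883/200 ≠ 1/3 ⇒ order 2.
b·Ac: 1·1/2 = 1/2 ≠ 1/6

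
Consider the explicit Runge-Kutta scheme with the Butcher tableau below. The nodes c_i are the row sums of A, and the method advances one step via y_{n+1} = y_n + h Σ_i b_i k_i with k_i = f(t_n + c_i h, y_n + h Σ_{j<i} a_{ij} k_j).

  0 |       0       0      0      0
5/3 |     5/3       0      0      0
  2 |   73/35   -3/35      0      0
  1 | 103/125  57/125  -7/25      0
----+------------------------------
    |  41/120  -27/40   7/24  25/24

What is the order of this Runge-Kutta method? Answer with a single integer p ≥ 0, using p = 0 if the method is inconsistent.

b = (41/120, -27/40, 7/24, 25/24)
c = (0, 5/3, 2, 1)
Ac = (0, 0, -1/7, 1/5)
Σ b_i: 41/120·1 + (-27/40)·1 + 7/24·1 + 25/24·1 = 1 ✓
b·c: (-27/40)·5/3 + 7/24·2 + 25/24·1 = 1/2 ✓
b·c²: (-27/40)·25/9 + 7/24·4 + 25/24·1 = 1/3 ✓
b·Ac: 7/24·(-1/7) + 25/24·1/5 = 1/6 ✓
b·c³: (-27/40)·125/27 + 7/24·8 + 25/24·1 = 1/4 ✓
b·(c∘Ac): 7/24·(-2/7) + 25/24·1/5 = 1/8 ✓
b·Ac²: 7/24·(-5/21) + 25/24·11/75 = 1/12 ✓
b·A²c: 25/24·1/25 = 1/24 ✓; 4 stages ⇒ order 4.

4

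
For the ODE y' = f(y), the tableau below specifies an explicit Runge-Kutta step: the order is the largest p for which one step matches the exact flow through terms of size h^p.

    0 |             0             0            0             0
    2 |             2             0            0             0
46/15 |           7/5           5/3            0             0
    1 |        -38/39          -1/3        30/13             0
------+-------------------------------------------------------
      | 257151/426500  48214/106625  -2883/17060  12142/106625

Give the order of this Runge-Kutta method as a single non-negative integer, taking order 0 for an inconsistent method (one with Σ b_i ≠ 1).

3

b = (257151/426500, 48214/106625, -2883/17060, 12142/106625)
c = (0, 2, 46/15, 1)
Ac = (0, 0, 10/3, 250/39)
Σ b_i: 257151/426500·1 + 48214/106625·1 + (-2883/17060)·1 + 12142/106625·1 = 1 ✓
b·c: 48214/106625·2 + (-2883/17060)·46/15 + 12142/106625·1 = 1/2 ✓
b·c²: 48214/106625·4 + (-2883/17060)·2116/225 + 12142/106625·1 = 1/3 ✓
b·Ac: (-2883/17060)·10/3 + 12142/106625·250/39 = 1/6 ✓
b·c³: 48214/106625·8 + (-2883/17060)·97336/3375 + 12142/106625·1 = -5481544/4798125 ≠ 1/4 ⇒ order 3.
b·(c∘Ac): (-2883/17060)·92/9 + 12142/106625·250/39 = -12763/12795 ≠ 1/8
b·Ac²: (-2883/17060)·20/3 + 12142/106625·1324/65 = 635991/533125 ≠ 1/12
b·A²c: 12142/106625·100/13 = 3736/4265 ≠ 1/24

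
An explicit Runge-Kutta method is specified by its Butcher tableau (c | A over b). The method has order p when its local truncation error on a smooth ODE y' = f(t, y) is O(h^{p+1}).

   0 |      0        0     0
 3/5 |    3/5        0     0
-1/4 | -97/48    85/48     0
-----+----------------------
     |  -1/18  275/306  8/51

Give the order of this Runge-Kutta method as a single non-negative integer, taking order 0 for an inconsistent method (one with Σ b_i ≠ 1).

b = (-1/18, 275/306, 8/51)
c = (0, 3/5, -1/4)
Ac = (0, 0, 17/16)
Σ b_i: (-1/18)·1 + 275/306·1 + 8/51·1 = 1 ✓
b·c: 275/306·3/5 + 8/51·(-1/4) = 1/2 ✓
b·c²: 275/306·9/25 + 8/51·1/16 = 1/3 ✓
b·Ac: 8/51·17/16 = 1/6 ✓; 3 stages ⇒ order 3.

3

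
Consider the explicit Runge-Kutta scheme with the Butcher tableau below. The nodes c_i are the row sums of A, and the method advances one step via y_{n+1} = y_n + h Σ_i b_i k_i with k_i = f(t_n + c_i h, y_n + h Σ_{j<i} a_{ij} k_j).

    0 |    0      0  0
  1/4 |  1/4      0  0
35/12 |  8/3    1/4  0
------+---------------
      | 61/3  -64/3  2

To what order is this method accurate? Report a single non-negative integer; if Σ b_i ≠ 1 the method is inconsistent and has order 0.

2

b = (61/3, -64/3, 2)
c = (0, 1/4, 35/12)
Ac = (0, 0, 1/16)
Σ b_i: 61/3·1 + (-64/3)·1 + 2·1 = 1 ✓
b·c: (-64/3)·1/4 + 2·35/12 = 1/2 ✓
b·c²: (-64/3)·1/16 + 2·1225/144 = 1129/72 ≠ 1/3 ⇒ order 2.
b·Ac: 2·1/16 = 1/8 ≠ 1/6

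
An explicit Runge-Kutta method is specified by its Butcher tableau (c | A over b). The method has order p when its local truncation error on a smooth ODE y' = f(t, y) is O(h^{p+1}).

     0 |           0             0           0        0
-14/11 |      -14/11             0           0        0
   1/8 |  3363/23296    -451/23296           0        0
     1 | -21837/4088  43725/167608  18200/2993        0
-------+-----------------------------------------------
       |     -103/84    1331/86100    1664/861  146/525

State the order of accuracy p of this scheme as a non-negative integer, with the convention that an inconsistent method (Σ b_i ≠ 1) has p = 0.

b = (-103/84, 1331/86100, 1664/861, 146/525)
c = (0, -14/11, 1/8, 1)
Ac = (0, 0, 41/1664, 125/292)
Σ b_i: (-103/84)·1 + 1331/86100·1 + 1664/861·1 + 146/525·1 = 1 ✓
b·c: 1331/86100·(-14/11) + 1664/861·1/8 + 146/525·1 = 1/2 ✓
b·c²: 1331/86100·196/121 + 1664/861·1/64 + 146/525·1 = 1/3 ✓
b·Ac: 1664/861·41/1664 + 146/525·125/292 = 1/6 ✓
b·c³: 1331/86100·(-2744/1331) + 1664/861·1/512 + 146/525·1 = 1/4 ✓
b·(c∘Ac): 1664/861·41/13312 + 146/525·125/292 = 1/8 ✓
b·Ac²: 1664/861·(-287/9152) + 146/525·3325/6424 = 1/12 ✓
b·A²c: 146/525·175/1168 = 1/24 ✓; 4 stages ⇒ order 4.

4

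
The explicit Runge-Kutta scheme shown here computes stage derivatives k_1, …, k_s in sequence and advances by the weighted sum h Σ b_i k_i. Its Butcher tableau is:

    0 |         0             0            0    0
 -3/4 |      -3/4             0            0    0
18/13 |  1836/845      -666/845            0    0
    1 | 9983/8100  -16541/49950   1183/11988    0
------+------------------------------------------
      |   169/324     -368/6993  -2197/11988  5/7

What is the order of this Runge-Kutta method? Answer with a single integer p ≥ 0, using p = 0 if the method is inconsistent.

b = (169/324, -368/6993, -2197/11988, 5/7)
c = (0, -3/4, 18/13, 1)
Ac = (0, 0, 999/1690, 77/200)
Σ b_i: 169/324·1 + (-368/6993)·1 + (-2197/11988)·1 + 5/7·1 = 1 ✓
b·c: (-368/6993)·(-3/4) + (-2197/11988)·18/13 + 5/7·1 = 1/2 ✓
b·c²: (-368/6993)·9/16 + (-2197/11988)·324/169 + 5/7·1 = 1/3 ✓
b·Ac: (-2197/11988)·999/1690 + 5/7·77/200 = 1/6 ✓
b·c³: (-368/6993)·(-27/64) + (-2197/11988)·5832/2197 + 5/7·1 = 1/4 ✓
b·(c∘Ac): (-2197/11988)·8991/10985 + 5/7·77/200 = 1/8 ✓
b·Ac²: (-2197/11988)·(-2997/6760) + 5/7·7/2400 = 1/12 ✓
b·A²c: 5/7·7/120 = 1/24 ✓; 4 stages ⇒ order 4.

4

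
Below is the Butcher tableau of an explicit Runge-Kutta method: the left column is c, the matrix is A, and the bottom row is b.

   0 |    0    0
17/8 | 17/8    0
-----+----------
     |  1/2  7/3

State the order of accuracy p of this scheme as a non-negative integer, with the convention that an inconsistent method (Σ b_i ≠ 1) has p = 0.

b = (1/2, 7/3)
c = (0, 17/8)
Σ b_i: 1/2·1 + 7/3·1 = 17/6 ≠ 1 ⇒ order 0.

0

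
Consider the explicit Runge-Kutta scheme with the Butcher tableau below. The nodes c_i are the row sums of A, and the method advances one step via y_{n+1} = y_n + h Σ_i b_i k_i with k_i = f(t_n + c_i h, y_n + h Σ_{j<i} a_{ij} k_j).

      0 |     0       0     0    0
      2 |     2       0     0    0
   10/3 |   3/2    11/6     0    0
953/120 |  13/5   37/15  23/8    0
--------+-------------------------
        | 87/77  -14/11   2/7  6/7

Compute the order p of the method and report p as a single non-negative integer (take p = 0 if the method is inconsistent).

b = (87/77, -14/11, 2/7, 6/7)
c = (0, 2, 10/3, 953/120)
Ac = (0, 0, 11/3, 871/60)
Σ b_i: 87/77·1 + (-14/11)·1 + 2/7·1 + 6/7·1 = 1 ✓
b·c: (-14/11)·2 + 2/7·10/3 + 6/7·953/120 = 24089/4620 ≠ 1/2 ⇒ order 1.

1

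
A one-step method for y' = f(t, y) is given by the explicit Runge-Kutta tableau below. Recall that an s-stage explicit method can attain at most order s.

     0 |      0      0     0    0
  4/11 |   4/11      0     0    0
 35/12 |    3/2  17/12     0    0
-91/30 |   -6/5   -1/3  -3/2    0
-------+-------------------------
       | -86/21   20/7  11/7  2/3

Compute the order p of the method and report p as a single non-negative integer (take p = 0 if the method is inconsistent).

b = (-86/21, 20/7, 11/7, 2/3)
c = (0, 4/11, 35/12, -91/30)
Ac = (0, 0, 17/33, -1187/264)
Σ b_i: (-86/21)·1 + 20/7·1 + 11/7·1 + 2/3·1 = 1 ✓
b·c: 20/7·4/11 + 11/7·35/12 + 2/3·(-91/30) = 49897/13860 ≠ 1/2 ⇒ order 1.

1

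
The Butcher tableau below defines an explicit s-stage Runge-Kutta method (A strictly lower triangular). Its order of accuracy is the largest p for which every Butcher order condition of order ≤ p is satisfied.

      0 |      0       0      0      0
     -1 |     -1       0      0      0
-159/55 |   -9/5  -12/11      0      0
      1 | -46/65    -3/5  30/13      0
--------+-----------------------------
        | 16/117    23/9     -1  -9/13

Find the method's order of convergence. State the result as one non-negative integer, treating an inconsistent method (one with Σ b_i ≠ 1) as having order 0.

b = (16/117, 23/9, -1, -9/13)
c = (0, -1, -159/55, 1)
Ac = (0, 0, 12/11, -4341/715)
Σ b_i: 16/117·1 + 23/9·1 + (-1)·1 + (-9/13)·1 = 1 ✓
b·c: 23/9·(-1) + (-1)·(-159/55) + (-9/13)·1 = -2297/6435 ≠ 1/2 ⇒ order 1.

1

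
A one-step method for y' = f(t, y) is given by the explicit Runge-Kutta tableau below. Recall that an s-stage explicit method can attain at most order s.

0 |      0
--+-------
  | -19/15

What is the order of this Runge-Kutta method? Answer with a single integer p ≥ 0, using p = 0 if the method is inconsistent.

b = (-19/15)
c = (0)
Σ b_i: (-19/15)·1 = -19/15 ≠ 1 ⇒ order 0.

0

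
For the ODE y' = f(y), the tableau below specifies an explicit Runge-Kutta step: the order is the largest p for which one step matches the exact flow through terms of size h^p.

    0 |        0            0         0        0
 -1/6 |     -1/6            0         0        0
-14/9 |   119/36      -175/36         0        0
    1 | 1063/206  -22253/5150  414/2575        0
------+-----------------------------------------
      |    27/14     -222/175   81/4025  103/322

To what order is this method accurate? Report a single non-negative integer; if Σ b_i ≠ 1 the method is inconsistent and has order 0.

b = (27/14, -222/175, 81/4025, 103/322)
c = (0, -1/6, -14/9, 1)
Ac = (0, 0, 175/216, 581/1236)
Σ b_i: 27/14·1 + (-222/175)·1 + 81/4025·1 + 103/322·1 = 1 ✓
b·c: (-222/175)·(-1/6) + 81/4025·(-14/9) + 103/322·1 = 1/2 ✓
b·c²: (-222/175)·1/36 + 81/4025·196/81 + 103/322·1 = 1/3 ✓
b·Ac: 81/4025·175/216 + 103/322·581/1236 = 1/6 ✓
b·c³: (-222/175)·(-1/216) + 81/4025·(-2744/729) + 103/322·1 = 1/4 ✓
b·(c∘Ac): 81/4025·(-1225/972) + 103/322·581/1236 = 1/8 ✓
b·Ac²: 81/4025·(-175/1296) + 103/322·665/2472 = 1/12 ✓
b·A²c: 103/322·161/1236 = 1/24 ✓; 4 stages ⇒ order 4.

4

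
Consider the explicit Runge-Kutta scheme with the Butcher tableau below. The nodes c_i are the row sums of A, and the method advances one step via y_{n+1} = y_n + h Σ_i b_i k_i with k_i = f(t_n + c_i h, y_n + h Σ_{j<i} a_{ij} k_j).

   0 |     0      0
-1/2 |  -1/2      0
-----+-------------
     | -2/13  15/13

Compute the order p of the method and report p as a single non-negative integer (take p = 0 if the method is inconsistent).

b = (-2/13, 15/13)
c = (0, -1/2)
Σ b_i: (-2/13)·1 + 15/13·1 = 1 ✓
b·c: 15/13·(-1/2) = -15/26 ≠ 1/2 ⇒ order 1.

1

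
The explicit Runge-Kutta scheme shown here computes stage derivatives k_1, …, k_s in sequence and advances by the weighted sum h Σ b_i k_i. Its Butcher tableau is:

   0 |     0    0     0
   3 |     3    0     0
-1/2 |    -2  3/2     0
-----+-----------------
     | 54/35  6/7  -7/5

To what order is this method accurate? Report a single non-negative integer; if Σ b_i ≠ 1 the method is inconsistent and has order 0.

1

b = (54/35, 6/7, -7/5)
c = (0, 3, -1/2)
Ac = (0, 0, 9/2)
Σ b_i: 54/35·1 + 6/7·1 + (-7/5)·1 = 1 ✓
b·c: 6/7·3 + (-7/5)·(-1/2) = 229/70 ≠ 1/2 ⇒ order 1.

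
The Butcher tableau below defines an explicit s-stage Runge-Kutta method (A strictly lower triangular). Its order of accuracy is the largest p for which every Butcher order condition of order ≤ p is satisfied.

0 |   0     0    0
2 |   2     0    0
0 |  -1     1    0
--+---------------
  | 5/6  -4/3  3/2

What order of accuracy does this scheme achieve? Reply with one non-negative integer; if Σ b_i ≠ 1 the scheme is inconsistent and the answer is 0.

1

b = (5/6, -4/3, 3/2)
c = (0, 2, 0)
Ac = (0, 0, 2)
Σ b_i: 5/6·1 + (-4/3)·1 + 3/2·1 = 1 ✓
b·c: (-4/3)·2 = -8/3 ≠ 1/2 ⇒ order 1.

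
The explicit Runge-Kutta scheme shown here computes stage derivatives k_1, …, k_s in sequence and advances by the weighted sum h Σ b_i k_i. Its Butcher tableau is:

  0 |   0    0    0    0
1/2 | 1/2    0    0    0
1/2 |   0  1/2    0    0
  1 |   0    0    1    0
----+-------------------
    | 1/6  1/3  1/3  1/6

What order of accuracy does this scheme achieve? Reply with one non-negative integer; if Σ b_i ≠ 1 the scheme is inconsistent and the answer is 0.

b = (1/6, 1/3, 1/3, 1/6)
c = (0, 1/2, 1/2, 1)
Ac = (0, 0, 1/4, 1/2)
Σ b_i: 1/6·1 + 1/3·1 + 1/3·1 + 1/6·1 = 1 ✓
b·c: 1/3·1/2 + 1/3·1/2 + 1/6·1 = 1/2 ✓
b·c²: 1/3·1/4 + 1/3·1/4 + 1/6·1 = 1/3 ✓
b·Ac: 1/3·1/4 + 1/6·1/2 = 1/6 ✓
b·c³: 1/3·1/8 + 1/3·1/8 + 1/6·1 = 1/4 ✓
b·(c∘Ac): 1/3·1/8 + 1/6·1/2 = 1/8 ✓
b·Ac²: 1/3·1/8 + 1/6·1/4 = 1/12 ✓
b·A²c: 1/6·1/4 = 1/24 ✓; 4 stages ⇒ order 4.

4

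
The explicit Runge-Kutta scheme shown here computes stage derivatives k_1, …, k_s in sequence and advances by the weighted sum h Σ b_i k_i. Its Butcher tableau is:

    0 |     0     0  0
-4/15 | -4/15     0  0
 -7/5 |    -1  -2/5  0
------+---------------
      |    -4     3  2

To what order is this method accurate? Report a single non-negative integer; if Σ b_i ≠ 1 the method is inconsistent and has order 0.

1

b = (-4, 3, 2)
c = (0, -4/15, -7/5)
Ac = (0, 0, 8/75)
Σ b_i: (-4)·1 + 3·1 + 2·1 = 1 ✓
b·c: 3·(-4/15) + 2·(-7/5) = -18/5 ≠ 1/2 ⇒ order 1.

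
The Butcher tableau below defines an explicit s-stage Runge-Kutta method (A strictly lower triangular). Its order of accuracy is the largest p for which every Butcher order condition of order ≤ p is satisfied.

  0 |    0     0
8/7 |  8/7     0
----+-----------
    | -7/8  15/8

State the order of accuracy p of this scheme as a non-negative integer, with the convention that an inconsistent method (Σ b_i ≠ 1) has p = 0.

b = (-7/8, 15/8)
c = (0, 8/7)
Σ b_i: (-7/8)·1 + 15/8·1 = 1 ✓
b·c: 15/8·8/7 = 15/7 ≠ 1/2 ⇒ order 1.

1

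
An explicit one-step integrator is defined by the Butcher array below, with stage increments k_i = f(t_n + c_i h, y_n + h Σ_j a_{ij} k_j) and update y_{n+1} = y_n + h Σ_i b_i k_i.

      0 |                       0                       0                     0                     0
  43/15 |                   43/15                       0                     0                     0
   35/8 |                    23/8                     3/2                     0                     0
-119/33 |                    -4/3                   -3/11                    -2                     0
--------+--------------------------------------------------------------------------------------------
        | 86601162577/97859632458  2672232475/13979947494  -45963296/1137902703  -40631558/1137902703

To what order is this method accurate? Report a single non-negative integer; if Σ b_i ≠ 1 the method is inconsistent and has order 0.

3

b = (86601162577/97859632458, 2672232475/13979947494, -45963296/1137902703, -40631558/1137902703)
c = (0, 43/15, 35/8, -119/33)
Ac = (0, 0, 43/10, -2097/220)
Σ b_i: 86601162577/97859632458·1 + 2672232475/13979947494·1 + (-45963296/1137902703)·1 + (-40631558/1137902703)·1 = 1 ✓
b·c: 2672232475/13979947494·43/15 + (-45963296/1137902703)·35/8 + (-40631558/1137902703)·(-119/33) = 1/2 ✓
b·c²: 2672232475/13979947494·1849/225 + (-45963296/1137902703)·1225/64 + (-40631558/1137902703)·14161/1089 = 1/3 ✓
b·Ac: (-45963296/1137902703)·43/10 + (-40631558/1137902703)·(-2097/220) = 1/6 ✓
b·c³: 2672232475/13979947494·79507/3375 + (-45963296/1137902703)·42875/512 + (-40631558/1137902703)·(-1685159/35937) = 3598254537781/1287455629680 ≠ 1/4 ⇒ order 3.
b·(c∘Ac): (-45963296/1137902703)·301/16 + (-40631558/1137902703)·83181/2420 = -3230407397/1625575290 ≠ 1/8
b·Ac²: (-45963296/1137902703)·1849/150 + (-40631558/1137902703)·(-1069793/26400) = 12341903329/13004602320 ≠ 1/12
b·A²c: (-40631558/1137902703)·(-43/5) = 1747156994/5689513515 ≠ 1/24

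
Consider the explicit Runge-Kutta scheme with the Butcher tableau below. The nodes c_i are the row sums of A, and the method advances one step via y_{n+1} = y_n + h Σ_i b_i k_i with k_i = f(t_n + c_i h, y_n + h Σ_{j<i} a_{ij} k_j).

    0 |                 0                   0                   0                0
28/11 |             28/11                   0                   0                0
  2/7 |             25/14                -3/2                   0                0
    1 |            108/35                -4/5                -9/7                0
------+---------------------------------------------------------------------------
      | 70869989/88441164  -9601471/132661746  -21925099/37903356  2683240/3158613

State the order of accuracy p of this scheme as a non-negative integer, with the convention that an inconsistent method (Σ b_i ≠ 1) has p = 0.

3

b = (70869989/88441164, -9601471/132661746, -21925099/37903356, 2683240/3158613)
c = (0, 28/11, 2/7, 1)
Ac = (0, 0, -42/11, -6478/2695)
Σ b_i: 70869989/88441164·1 + (-9601471/132661746)·1 + (-21925099/37903356)·1 + 2683240/3158613·1 = 1 ✓
b·c: (-9601471/132661746)·28/11 + (-21925099/37903356)·2/7 + 2683240/3158613·1 = 1/2 ✓
b·c²: (-9601471/132661746)·784/121 + (-21925099/37903356)·4/49 + 2683240/3158613·1 = 1/3 ✓
b·Ac: (-21925099/37903356)·(-42/11) + 2683240/3158613·(-6478/2695) = 1/6 ✓
b·c³: (-9601471/132661746)·21952/1331 + (-21925099/37903356)·8/343 + 2683240/3158613·1 = -86990686/243213201 ≠ 1/4 ⇒ order 3.
b·(c∘Ac): (-21925099/37903356)·(-12/11) + 2683240/3158613·(-6478/2695) = -49021957/34744743 ≠ 1/8
b·Ac²: (-21925099/37903356)·(-1176/121) + 2683240/3158613·(-1097428/207515) = 91563226/81071067 ≠ 1/12
b·A²c: 2683240/3158613·54/11 = 16099440/3860527 ≠ 1/24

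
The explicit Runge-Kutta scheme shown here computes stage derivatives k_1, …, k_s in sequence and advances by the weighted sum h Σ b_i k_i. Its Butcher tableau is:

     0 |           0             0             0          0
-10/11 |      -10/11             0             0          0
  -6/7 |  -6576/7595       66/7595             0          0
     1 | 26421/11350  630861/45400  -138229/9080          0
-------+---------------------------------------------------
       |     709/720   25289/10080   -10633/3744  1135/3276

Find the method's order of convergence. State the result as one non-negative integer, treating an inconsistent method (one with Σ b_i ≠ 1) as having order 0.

b = (709/720, 25289/10080, -10633/3744, 1135/3276)
c = (0, -10/11, -6/7, 1)
Ac = (0, 0, -12/1519, 189/454)
Σ b_i: 709/720·1 + 25289/10080·1 + (-10633/3744)·1 + 1135/3276·1 = 1 ✓
b·c: 25289/10080·(-10/11) + (-10633/3744)·(-6/7) + 1135/3276·1 = 1/2 ✓
b·c²: 25289/10080·100/121 + (-10633/3744)·36/49 + 1135/3276·1 = 1/3 ✓
b·Ac: (-10633/3744)·(-12/1519) + 1135/3276·189/454 = 1/6 ✓
b·c³: 25289/10080·(-1000/1331) + (-10633/3744)·(-216/343) + 1135/3276·1 = 1/4 ✓
b·(c∘Ac): (-10633/3744)·72/10633 + 1135/3276·189/454 = 1/8 ✓
b·Ac²: (-10633/3744)·120/16709 + 1135/3276·3738/12485 = 1/12 ✓
b·A²c: 1135/3276·273/2270 = 1/24 ✓; 4 stages ⇒ order 4.

4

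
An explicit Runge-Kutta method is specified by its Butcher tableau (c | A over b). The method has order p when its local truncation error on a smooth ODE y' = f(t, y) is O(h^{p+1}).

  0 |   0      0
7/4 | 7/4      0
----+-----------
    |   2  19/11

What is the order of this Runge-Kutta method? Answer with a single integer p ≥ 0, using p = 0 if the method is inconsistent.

b = (2, 19/11)
c = (0, 7/4)
Σ b_i: 2·1 + 19/11·1 = 41/11 ≠ 1 ⇒ order 0.

0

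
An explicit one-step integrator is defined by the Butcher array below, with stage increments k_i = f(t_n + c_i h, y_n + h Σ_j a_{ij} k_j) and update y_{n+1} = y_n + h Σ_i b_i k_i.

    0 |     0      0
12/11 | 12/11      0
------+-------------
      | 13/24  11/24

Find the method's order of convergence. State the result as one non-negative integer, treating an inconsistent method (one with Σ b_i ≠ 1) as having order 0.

b = (13/24, 11/24)
c = (0, 12/11)
Σ b_i: 13/24·1 + 11/24·1 = 1 ✓
b·c: 11/24·12/11 = 1/2 ✓; 2 stages ⇒ order 2.

2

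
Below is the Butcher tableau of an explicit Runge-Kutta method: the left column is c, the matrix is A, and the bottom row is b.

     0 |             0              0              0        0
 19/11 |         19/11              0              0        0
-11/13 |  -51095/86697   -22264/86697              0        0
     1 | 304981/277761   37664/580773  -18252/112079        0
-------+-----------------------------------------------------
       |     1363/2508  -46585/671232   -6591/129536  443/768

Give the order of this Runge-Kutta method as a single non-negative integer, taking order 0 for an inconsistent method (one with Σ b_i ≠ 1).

4

b = (1363/2508, -46585/671232, -6591/129536, 443/768)
c = (0, 19/11, -11/13, 1)
Ac = (0, 0, -2024/4563, 332/1329)
Σ b_i: 1363/2508·1 + (-46585/671232)·1 + (-6591/129536)·1 + 443/768·1 = 1 ✓
b·c: (-46585/671232)·19/11 + (-6591/129536)·(-11/13) + 443/768·1 = 1/2 ✓
b·c²: (-46585/671232)·361/121 + (-6591/129536)·121/169 + 443/768·1 = 1/3 ✓
b·Ac: (-6591/129536)·(-2024/4563) + 443/768·332/1329 = 1/6 ✓
b·c³: (-46585/671232)·6859/1331 + (-6591/129536)·(-1331/2197) + 443/768·1 = 1/4 ✓
b·(c∘Ac): (-6591/129536)·22264/59319 + 443/768·332/1329 = 1/8 ✓
b·Ac²: (-6591/129536)·(-3496/4563) + 443/768·1124/14619 = 1/12 ✓
b·A²c: 443/768·32/443 = 1/24 ✓; 4 stages ⇒ order 4.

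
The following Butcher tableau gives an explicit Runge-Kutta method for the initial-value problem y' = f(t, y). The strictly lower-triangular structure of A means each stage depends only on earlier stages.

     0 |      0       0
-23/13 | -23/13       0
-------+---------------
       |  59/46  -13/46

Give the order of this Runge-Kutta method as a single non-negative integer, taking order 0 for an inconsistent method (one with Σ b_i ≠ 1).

2

b = (59/46, -13/46)
c = (0, -23/13)
Σ b_i: 59/46·1 + (-13/46)·1 = 1 ✓
b·c: (-13/46)·(-23/13) = 1/2 ✓; 2 stages ⇒ order 2.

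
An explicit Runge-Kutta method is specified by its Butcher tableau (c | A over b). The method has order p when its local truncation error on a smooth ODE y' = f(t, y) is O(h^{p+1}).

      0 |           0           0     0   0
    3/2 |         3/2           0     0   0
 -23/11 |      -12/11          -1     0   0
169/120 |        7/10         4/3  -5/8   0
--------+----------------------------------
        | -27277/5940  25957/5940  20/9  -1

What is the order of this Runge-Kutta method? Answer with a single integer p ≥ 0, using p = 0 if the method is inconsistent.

b = (-27277/5940, 25957/5940, 20/9, -1)
c = (0, 3/2, -23/11, 169/120)
Ac = (0, 0, -3/2, 291/88)
Σ b_i: (-27277/5940)·1 + 25957/5940·1 + 20/9·1 + (-1)·1 = 1 ✓
b·c: 25957/5940·3/2 + 20/9·(-23/11) + (-1)·169/120 = 1/2 ✓
b·c²: 25957/5940·9/4 + 20/9·529/121 + (-1)·28561/14400 = 30603739/1742400 ≠ 1/3 ⇒ order 2.
b·Ac: 20/9·(-3/2) + (-1)·291/88 = -1753/264 ≠ 1/6

2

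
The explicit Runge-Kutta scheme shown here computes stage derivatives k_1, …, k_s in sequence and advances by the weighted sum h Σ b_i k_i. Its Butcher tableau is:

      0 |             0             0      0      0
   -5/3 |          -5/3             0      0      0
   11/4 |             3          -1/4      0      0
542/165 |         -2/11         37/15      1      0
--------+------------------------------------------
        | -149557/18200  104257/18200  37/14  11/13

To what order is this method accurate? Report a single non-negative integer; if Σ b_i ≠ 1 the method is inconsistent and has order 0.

2

b = (-149557/18200, 104257/18200, 37/14, 11/13)
c = (0, -5/3, 11/4, 542/165)
Ac = (0, 0, 5/12, -49/36)
Σ b_i: (-149557/18200)·1 + 104257/18200·1 + 37/14·1 + 11/13·1 = 1 ✓
b·c: 104257/18200·(-5/3) + 37/14·11/4 + 11/13·542/165 = 1/2 ✓
b·c²: 104257/18200·25/9 + 37/14·121/16 + 11/13·293764/27225 = 324533311/7207200 ≠ 1/3 ⇒ order 2.
b·Ac: 37/14·5/12 + 11/13·(-49/36) = -331/6552 ≠ 1/6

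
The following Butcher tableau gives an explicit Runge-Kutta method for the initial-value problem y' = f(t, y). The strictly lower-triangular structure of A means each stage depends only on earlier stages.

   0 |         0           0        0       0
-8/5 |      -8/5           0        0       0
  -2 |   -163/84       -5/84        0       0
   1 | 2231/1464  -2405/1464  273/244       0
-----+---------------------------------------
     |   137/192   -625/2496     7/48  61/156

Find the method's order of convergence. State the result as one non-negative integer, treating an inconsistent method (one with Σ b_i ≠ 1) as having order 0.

4

b = (137/192, -625/2496, 7/48, 61/156)
c = (0, -8/5, -2, 1)
Ac = (0, 0, 2/21, 143/366)
Σ b_i: 137/192·1 + (-625/2496)·1 + 7/48·1 + 61/156·1 = 1 ✓
b·c: (-625/2496)·(-8/5) + 7/48·(-2) + 61/156·1 = 1/2 ✓
b·c²: (-625/2496)·64/25 + 7/48·4 + 61/156·1 = 1/3 ✓
b·Ac: 7/48·2/21 + 61/156·143/366 = 1/6 ✓
b·c³: (-625/2496)·(-512/125) + 7/48·(-8) + 61/156·1 = 1/4 ✓
b·(c∘Ac): 7/48·(-4/21) + 61/156·143/366 = 1/8 ✓
b·Ac²: 7/48·(-16/105) + 61/156·247/915 = 1/12 ✓
b·A²c: 61/156·13/122 = 1/24 ✓; 4 stages ⇒ order 4.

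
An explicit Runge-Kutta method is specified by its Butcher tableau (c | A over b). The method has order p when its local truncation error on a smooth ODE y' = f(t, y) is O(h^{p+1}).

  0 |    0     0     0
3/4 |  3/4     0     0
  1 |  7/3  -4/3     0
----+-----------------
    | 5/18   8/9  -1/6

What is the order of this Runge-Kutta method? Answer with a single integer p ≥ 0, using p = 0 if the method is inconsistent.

3

b = (5/18, 8/9, -1/6)
c = (0, 3/4, 1)
Ac = (0, 0, -1)
Σ b_i: 5/18·1 + 8/9·1 + (-1/6)·1 = 1 ✓
b·c: 8/9·3/4 + (-1/6)·1 = 1/2 ✓
b·c²: 8/9·9/16 + (-1/6)·1 = 1/3 ✓
b·Ac: (-1/6)·(-1) = 1/6 ✓; 3 stages ⇒ order 3.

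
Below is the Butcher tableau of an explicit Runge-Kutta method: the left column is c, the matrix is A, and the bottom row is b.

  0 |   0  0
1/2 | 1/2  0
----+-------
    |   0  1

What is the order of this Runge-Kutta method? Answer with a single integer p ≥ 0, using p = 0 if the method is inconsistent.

2

b = (0, 1)
c = (0, 1/2)
Σ b_i: 1·1 = 1 ✓
b·c: 1·1/2 = 1/2 ✓; 2 stages ⇒ order 2.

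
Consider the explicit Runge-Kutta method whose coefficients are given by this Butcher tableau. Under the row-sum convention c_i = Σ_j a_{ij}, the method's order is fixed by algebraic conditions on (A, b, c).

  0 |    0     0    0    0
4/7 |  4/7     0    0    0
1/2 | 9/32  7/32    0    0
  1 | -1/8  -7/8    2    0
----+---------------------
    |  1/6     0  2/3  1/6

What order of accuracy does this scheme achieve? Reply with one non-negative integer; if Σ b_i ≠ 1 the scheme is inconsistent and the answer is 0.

4

b = (1/6, 0, 2/3, 1/6)
c = (0, 4/7, 1/2, 1)
Ac = (0, 0, 1/8, 1/2)
Σ b_i: 1/6·1 + 2/3·1 + 1/6·1 = 1 ✓
b·c: 2/3·1/2 + 1/6·1 = 1/2 ✓
b·c²: 2/3·1/4 + 1/6·1 = 1/3 ✓
b·Ac: 2/3·1/8 + 1/6·1/2 = 1/6 ✓
b·c³: 2/3·1/8 + 1/6·1 = 1/4 ✓
b·(c∘Ac): 2/3·1/16 + 1/6·1/2 = 1/8 ✓
b·Ac²: 2/3·1/14 + 1/6·3/14 = 1/12 ✓
b·A²c: 1/6·1/4 = 1/24 ✓; 4 stages ⇒ order 4.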